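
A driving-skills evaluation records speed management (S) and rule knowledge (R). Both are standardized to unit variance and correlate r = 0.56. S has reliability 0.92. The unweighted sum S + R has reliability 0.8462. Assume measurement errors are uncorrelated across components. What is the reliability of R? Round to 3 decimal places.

0.600

Var(S+R) = 2 + 2·0.56 = 3.120.
True-score variance = ρ_S + ρ_R + 2·0.56, so 0.8462 = (0.92 + ρ_R + 1.12) / 3.120.
ρ_R = 0.8462·3.120 − 0.92 − 1.12 = 0.600.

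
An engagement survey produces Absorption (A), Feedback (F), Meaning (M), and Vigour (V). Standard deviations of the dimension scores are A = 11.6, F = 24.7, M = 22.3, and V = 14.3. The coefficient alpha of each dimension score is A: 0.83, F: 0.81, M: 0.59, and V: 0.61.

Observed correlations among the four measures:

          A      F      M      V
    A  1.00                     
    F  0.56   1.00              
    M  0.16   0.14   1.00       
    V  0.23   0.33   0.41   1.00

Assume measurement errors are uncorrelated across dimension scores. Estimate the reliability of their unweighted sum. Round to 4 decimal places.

Var(A+F+M+V) = 11.6² + 24.7² + 22.3² + 14.3² + 2·[11.6·24.7·0.56 + 11.6·22.3·0.16 + 11.6·14.3·0.23 + 24.7·22.3·0.14 + 24.7·14.3·0.33 + 22.3·14.3·0.41] = 1446.43 + 1128.82 = 2575.25.
Under uncorrelated errors the observed covariances equal the true-score covariances, so only the own-variance terms attenuate.
True-score variance = [11.6²·0.83 + 24.7²·0.81 + 22.3²·0.59 + 14.3²·0.61] + 1128.82 = 1024 + 1128.82 = 2152.82.
Reliability = 2152.82 / 2575.25 = 0.8360.

0.8360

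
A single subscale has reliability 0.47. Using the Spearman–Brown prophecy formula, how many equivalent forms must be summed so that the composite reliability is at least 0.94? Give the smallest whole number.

k ≥ ρ*(1−ρ₁)/(ρ₁(1−ρ*)) = 0.94·0.53 / (0.47·0.06) = 17.667.
Smallest integer k = 18.

18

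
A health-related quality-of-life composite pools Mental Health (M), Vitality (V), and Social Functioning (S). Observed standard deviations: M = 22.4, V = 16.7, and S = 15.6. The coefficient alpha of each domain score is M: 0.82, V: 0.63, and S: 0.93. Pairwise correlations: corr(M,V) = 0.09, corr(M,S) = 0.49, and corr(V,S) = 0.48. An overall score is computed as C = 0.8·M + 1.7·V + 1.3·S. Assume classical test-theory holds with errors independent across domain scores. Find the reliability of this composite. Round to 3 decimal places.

0.848

Var(C) = 0.8²·22.4² + 1.7²·16.7² + 1.3²·15.6² + 2·[1.36·22.4·16.7·0.09 + 1.04·22.4·15.6·0.49 + 2.21·16.7·15.6·0.48] = 1538.4 + 1000.44 = 2538.84.
Under uncorrelated errors the observed covariances equal the true-score covariances, so only the own-variance terms attenuate.
True-score variance = [0.8²·22.4²·0.82 + 1.7²·16.7²·0.63 + 1.3²·15.6²·0.93] + 1000.44 = 1153.59 + 1000.44 = 2154.03.
Reliability = 2154.03 / 2538.84 = 0.848.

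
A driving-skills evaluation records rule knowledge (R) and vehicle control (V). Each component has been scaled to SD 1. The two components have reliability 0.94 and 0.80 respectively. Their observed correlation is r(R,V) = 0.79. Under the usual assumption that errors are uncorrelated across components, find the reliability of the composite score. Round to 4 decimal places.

Var(R+V) = 2 + 2·[0.79] = 2 + 1.58 = 3.58.
Under uncorrelated errors the observed covariances equal the true-score covariances, so only the own-variance terms attenuate.
True-score variance = [0.94 + 0.80] + 1.58 = 1.74 + 1.58 = 3.32.
Reliability = 3.32 / 3.58 = 0.9274.

0.9274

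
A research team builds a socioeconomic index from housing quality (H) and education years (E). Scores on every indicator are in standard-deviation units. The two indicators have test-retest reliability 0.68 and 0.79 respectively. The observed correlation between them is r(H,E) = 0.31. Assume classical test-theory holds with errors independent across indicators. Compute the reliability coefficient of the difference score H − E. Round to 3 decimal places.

0.616

Var(H−E) = 1 + 1 − 2·0.31 = 2 − 0.62 = 1.38.
With uncorrelated errors the cross-covariances are all true-score covariance, so they carry over unchanged; only the diagonal terms shrink to ρᵢσᵢ².
True-score variance = [0.68 + 0.79] − 0.62 = 1.47 − 0.62 = 0.85.
Reliability = 0.85 / 1.38 = 0.616.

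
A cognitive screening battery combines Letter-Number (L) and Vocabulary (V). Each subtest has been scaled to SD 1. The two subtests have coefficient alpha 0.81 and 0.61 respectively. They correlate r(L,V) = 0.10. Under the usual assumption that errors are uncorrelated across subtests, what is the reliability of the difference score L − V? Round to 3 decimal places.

Var(L−V) = 1 + 1 − 2·0.10 = 2 − 0.2 = 1.8.
Under uncorrelated errors the observed covariances equal the true-score covariances, so only the own-variance terms attenuate.
True-score variance = [0.81 + 0.61] − 0.2 = 1.42 − 0.2 = 1.22.
Reliability = 1.22 / 1.8 = 0.678.

0.678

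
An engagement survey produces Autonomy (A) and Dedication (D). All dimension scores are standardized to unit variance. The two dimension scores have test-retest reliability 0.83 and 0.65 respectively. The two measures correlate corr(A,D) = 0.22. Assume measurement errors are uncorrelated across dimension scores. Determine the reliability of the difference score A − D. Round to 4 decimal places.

Var(A−D) = 1 + 1 − 2·0.22 = 2 − 0.44 = 1.56.
With uncorrelated errors the cross-covariances are all true-score covariance, so they carry over unchanged; only the diagonal terms shrink to ρᵢσᵢ².
True-score variance = [0.83 + 0.65] − 0.44 = 1.48 − 0.44 = 1.04.
Reliability = 1.04 / 1.56 = 0.6667.

0.6667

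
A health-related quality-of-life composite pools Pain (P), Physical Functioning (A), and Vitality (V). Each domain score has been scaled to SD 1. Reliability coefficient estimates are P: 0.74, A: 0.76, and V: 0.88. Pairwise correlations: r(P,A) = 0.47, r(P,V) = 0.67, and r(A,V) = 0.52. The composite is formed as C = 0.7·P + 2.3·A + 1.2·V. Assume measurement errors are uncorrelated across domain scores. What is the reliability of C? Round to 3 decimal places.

Var(C) = 0.7² + 2.3² + 1.2² + 2·[1.61·0.47 + 0.84·0.67 + 2.76·0.52] = 7.22 + 5.5094 = 12.7294.
With uncorrelated errors the cross-covariances are all true-score covariance, so they carry over unchanged; only the diagonal terms shrink to ρᵢσᵢ².
True-score variance = [0.7²·0.74 + 2.3²·0.76 + 1.2²·0.88] + 5.5094 = 5.6502 + 5.5094 = 11.1596.
Reliability = 11.1596 / 12.7294 = 0.877.

0.877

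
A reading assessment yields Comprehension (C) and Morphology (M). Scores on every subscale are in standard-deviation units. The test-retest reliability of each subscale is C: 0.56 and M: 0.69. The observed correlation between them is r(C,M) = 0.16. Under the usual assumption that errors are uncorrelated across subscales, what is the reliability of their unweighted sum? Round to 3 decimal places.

0.677

Var(C+M) = 2 + 2·[0.16] = 2 + 0.32 = 2.32.
With uncorrelated errors the cross-covariances are all true-score covariance, so they carry over unchanged; only the diagonal terms shrink to ρᵢσᵢ².
True-score variance = [0.56 + 0.69] + 0.32 = 1.25 + 0.32 = 1.57.
Reliability = 1.57 / 2.32 = 0.677.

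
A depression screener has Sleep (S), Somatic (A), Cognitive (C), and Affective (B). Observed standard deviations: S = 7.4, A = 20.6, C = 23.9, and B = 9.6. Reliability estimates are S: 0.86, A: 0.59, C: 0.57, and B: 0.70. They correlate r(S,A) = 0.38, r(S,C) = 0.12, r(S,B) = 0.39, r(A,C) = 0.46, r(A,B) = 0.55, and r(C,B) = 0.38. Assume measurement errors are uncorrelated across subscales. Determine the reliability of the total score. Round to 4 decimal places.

0.7933

Var(S+A+C+B) = 7.4² + 20.6² + 23.9² + 9.6² + 2·[7.4·20.6·0.38 + 7.4·23.9·0.12 + 7.4·9.6·0.39 + 20.6·23.9·0.46 + 20.6·9.6·0.55 + 23.9·9.6·0.38] = 1142.49 + 1058.58 = 2201.07.
Because errors are independent across components, Cov(Tᵢ,Tⱼ) = Cov(Xᵢ,Xⱼ); the off-diagonal part of the true-score variance is the same as above.
True-score variance = [7.4²·0.86 + 20.6²·0.59 + 23.9²·0.57 + 9.6²·0.70] + 1058.58 = 687.568 + 1058.58 = 1746.14.
Reliability = 1746.14 / 2201.07 = 0.7933.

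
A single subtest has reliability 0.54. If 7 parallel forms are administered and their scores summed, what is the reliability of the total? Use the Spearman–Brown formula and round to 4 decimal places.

0.8915

ρ_k = kρ / (1 + (k−1)ρ) = 7·0.54 / (1 + 6·0.54) = 3.780 / 4.240 = 0.8915.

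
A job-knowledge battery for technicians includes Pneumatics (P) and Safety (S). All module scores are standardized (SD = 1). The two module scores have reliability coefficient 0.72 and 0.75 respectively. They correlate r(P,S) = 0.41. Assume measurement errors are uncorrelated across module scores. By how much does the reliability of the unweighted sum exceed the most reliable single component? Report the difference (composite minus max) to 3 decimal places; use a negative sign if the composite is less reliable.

0.062

Var(sum) = 2 + 0.82 = 2.82; true-score variance = 1.47 + 0.82 = 2.29; composite reliability = 0.8121.
Max component reliability = 0.7500.
Difference = 0.8121 − 0.7500 = 0.062.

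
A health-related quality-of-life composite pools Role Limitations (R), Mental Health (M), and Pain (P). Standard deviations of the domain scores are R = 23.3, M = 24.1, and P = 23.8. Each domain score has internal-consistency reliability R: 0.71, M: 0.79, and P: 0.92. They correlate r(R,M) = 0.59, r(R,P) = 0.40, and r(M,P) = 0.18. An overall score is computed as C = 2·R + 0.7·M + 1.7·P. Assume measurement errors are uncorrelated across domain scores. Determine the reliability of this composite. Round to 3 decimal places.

Var(C) = 2²·23.3² + 0.7²·24.1² + 1.7²·23.8² + 2·[1.4·23.3·24.1·0.59 + 3.4·23.3·23.8·0.40 + 1.19·24.1·23.8·0.18] = 4093.17 + 2681.72 = 6774.89.
Because errors are independent across components, Cov(Tᵢ,Tⱼ) = Cov(Xᵢ,Xⱼ); the off-diagonal part of the true-score variance is the same as above.
True-score variance = [2²·23.3²·0.71 + 0.7²·24.1²·0.79 + 1.7²·23.8²·0.92] + 2681.72 = 3272.69 + 2681.72 = 5954.41.
Reliability = 5954.41 / 6774.89 = 0.879.

0.879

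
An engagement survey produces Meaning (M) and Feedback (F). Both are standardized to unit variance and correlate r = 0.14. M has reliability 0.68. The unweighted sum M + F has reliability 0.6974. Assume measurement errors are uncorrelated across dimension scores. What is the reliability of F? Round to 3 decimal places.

Var(M+F) = 2 + 2·0.14 = 2.280.
True-score variance = ρ_M + ρ_F + 2·0.14, so 0.6974 = (0.68 + ρ_F + 0.28) / 2.280.
ρ_F = 0.6974·2.280 − 0.68 − 0.28 = 0.630.

0.630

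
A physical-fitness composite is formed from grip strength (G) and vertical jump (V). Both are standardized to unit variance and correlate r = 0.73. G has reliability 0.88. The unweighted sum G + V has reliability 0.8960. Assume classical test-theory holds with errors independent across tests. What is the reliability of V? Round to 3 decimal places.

Var(G+V) = 2 + 2·0.73 = 3.460.
True-score variance = ρ_G + ρ_V + 2·0.73, so 0.8960 = (0.88 + ρ_V + 1.46) / 3.460.
ρ_V = 0.8960·3.460 − 0.88 − 1.46 = 0.760.

0.760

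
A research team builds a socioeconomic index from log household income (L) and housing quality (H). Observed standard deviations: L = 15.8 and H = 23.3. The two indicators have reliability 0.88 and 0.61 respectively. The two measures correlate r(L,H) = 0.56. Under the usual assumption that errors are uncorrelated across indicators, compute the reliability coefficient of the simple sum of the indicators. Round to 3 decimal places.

0.799

Var(L+H) = 15.8² + 23.3² + 2·[15.8·23.3·0.56] = 792.53 + 412.317 = 1204.85.
With uncorrelated errors the cross-covariances are all true-score covariance, so they carry over unchanged; only the diagonal terms shrink to ρᵢσᵢ².
True-score variance = [15.8²·0.88 + 23.3²·0.61] + 412.317 = 550.846 + 412.317 = 963.163.
Reliability = 963.163 / 1204.85 = 0.799.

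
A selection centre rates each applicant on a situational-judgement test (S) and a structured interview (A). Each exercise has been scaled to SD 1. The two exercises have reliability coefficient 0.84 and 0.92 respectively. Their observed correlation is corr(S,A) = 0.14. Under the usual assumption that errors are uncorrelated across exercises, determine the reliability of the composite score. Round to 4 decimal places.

0.8947

Var(S+A) = 2 + 2·[0.14] = 2 + 0.28 = 2.28.
With uncorrelated errors the cross-covariances are all true-score covariance, so they carry over unchanged; only the diagonal terms shrink to ρᵢσᵢ².
True-score variance = [0.84 + 0.92] + 0.28 = 1.76 + 0.28 = 2.04.
Reliability = 2.04 / 2.28 = 0.8947.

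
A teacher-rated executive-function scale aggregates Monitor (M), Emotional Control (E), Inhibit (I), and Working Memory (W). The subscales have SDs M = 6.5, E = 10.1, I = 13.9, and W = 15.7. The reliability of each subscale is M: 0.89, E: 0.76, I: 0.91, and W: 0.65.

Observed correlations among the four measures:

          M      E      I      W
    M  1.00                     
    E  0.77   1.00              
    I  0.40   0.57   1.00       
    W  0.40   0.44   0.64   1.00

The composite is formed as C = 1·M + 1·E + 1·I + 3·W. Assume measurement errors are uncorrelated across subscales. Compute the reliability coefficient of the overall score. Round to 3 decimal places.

Var(C) = 6.5² + 10.1² + 13.9² + 3²·15.7² + 2·[6.5·10.1·0.77 + 6.5·13.9·0.40 + 3·6.5·15.7·0.40 + 10.1·13.9·0.57 + 3·10.1·15.7·0.44 + 3·13.9·15.7·0.64] = 2555.88 + 1834.97 = 4390.85.
Because errors are independent across components, Cov(Tᵢ,Tⱼ) = Cov(Xᵢ,Xⱼ); the off-diagonal part of the true-score variance is the same as above.
True-score variance = [6.5²·0.89 + 10.1²·0.76 + 13.9²·0.91 + 3²·15.7²·0.65] + 1834.97 = 1732.92 + 1834.97 = 3567.89.
Reliability = 3567.89 / 4390.85 = 0.813.

0.813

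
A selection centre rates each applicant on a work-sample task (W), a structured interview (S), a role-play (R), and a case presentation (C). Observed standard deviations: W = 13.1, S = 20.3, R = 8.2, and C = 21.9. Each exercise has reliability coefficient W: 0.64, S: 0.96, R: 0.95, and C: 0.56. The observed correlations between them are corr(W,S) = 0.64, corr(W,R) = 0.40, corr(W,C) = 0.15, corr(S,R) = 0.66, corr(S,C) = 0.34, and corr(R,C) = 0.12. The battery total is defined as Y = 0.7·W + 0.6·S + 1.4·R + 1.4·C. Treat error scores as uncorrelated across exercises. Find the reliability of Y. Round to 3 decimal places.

Var(Y) = 0.7²·13.1² + 0.6²·20.3² + 1.4²·8.2² + 1.4²·21.9² + 2·[0.42·13.1·20.3·0.64 + 0.98·13.1·8.2·0.40 + 0.98·13.1·21.9·0.15 + 0.84·20.3·8.2·0.66 + 0.84·20.3·21.9·0.34 + 1.96·8.2·21.9·0.12] = 1304.27 + 834.511 = 2138.78.
With uncorrelated errors the cross-covariances are all true-score covariance, so they carry over unchanged; only the diagonal terms shrink to ρᵢσᵢ².
True-score variance = [0.7²·13.1²·0.64 + 0.6²·20.3²·0.96 + 1.4²·8.2²·0.95 + 1.4²·21.9²·0.56] + 834.511 = 847.856 + 834.511 = 1682.37.
Reliability = 1682.37 / 2138.78 = 0.787.

0.787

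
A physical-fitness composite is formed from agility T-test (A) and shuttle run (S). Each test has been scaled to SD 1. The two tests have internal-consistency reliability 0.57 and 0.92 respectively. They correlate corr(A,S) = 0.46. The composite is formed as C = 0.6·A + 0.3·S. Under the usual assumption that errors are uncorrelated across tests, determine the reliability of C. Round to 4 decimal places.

Var(C) = 0.6² + 0.3² + 2·[0.18·0.46] = 0.45 + 0.1656 = 0.6156.
Because errors are independent across components, Cov(Tᵢ,Tⱼ) = Cov(Xᵢ,Xⱼ); the off-diagonal part of the true-score variance is the same as above.
True-score variance = [0.6²·0.57 + 0.3²·0.92] + 0.1656 = 0.288 + 0.1656 = 0.4536.
Reliability = 0.4536 / 0.6156 = 0.7368.

0.7368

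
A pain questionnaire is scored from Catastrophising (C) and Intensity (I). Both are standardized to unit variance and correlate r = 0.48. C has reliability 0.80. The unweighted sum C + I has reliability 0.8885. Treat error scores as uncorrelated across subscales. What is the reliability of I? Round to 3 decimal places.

0.870

Var(C+I) = 2 + 2·0.48 = 2.960.
True-score variance = ρ_C + ρ_I + 2·0.48, so 0.8885 = (0.80 + ρ_I + 0.96) / 2.960.
ρ_I = 0.8885·2.960 − 0.80 − 0.96 = 0.870.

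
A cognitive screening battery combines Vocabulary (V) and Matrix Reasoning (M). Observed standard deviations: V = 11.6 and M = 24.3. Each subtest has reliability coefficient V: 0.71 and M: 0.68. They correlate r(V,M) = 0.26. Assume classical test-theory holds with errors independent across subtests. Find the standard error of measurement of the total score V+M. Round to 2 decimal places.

Var(total) = 725.05 + 146.578 = 871.628.
True-score variance = 497.071 + 146.578 = 643.648, so reliability = 0.7384.
Error variance = 871.628 − 643.648 = 227.979; SEM = √227.979 = 15.10.

15.10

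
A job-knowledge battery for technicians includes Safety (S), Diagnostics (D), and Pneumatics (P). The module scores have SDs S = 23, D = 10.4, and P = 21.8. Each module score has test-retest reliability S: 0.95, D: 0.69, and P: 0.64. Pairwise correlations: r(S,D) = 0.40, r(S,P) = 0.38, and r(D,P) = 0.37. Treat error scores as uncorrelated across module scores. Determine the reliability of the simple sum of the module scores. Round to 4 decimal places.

0.8753

Var(S+D+P) = 23² + 10.4² + 21.8² + 2·[23·10.4·0.40 + 23·21.8·0.38 + 10.4·21.8·0.37] = 1112.4 + 740.197 = 1852.6.
Under uncorrelated errors the observed covariances equal the true-score covariances, so only the own-variance terms attenuate.
True-score variance = [23²·0.95 + 10.4²·0.69 + 21.8²·0.64] + 740.197 = 881.334 + 740.197 = 1621.53.
Reliability = 1621.53 / 1852.6 = 0.8753.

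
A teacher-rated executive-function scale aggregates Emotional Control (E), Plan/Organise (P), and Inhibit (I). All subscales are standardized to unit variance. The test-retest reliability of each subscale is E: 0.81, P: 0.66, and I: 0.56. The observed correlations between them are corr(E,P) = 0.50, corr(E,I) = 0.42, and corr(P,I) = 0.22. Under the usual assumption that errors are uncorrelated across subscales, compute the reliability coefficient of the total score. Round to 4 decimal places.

0.8163

Var(E+P+I) = 3 + 2·[0.50 + 0.42 + 0.22] = 3 + 2.28 = 5.28.
Under uncorrelated errors the observed covariances equal the true-score covariances, so only the own-variance terms attenuate.
True-score variance = [0.81 + 0.66 + 0.56] + 2.28 = 2.03 + 2.28 = 4.31.
Reliability = 4.31 / 5.28 = 0.8163.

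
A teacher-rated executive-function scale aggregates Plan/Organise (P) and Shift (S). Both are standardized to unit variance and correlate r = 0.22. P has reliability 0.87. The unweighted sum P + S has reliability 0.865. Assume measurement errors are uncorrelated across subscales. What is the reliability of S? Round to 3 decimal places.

Var(P+S) = 2 + 2·0.22 = 2.440.
True-score variance = ρ_P + ρ_S + 2·0.22, so 0.865 = (0.87 + ρ_S + 0.44) / 2.440.
ρ_S = 0.865·2.440 − 0.87 − 0.44 = 0.801.

0.801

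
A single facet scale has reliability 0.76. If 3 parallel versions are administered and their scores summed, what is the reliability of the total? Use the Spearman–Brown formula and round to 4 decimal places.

0.9048

ρ_k = kρ / (1 + (k−1)ρ) = 3·0.76 / (1 + 2·0.76) = 2.280 / 2.520 = 0.9048.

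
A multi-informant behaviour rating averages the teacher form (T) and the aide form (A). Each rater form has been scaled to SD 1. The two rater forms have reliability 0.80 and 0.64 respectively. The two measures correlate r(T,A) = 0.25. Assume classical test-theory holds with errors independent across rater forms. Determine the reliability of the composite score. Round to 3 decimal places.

0.776

Var(T+A) = 2 + 2·[0.25] = 2 + 0.5 = 2.5.
Under uncorrelated errors the observed covariances equal the true-score covariances, so only the own-variance terms attenuate.
True-score variance = [0.80 + 0.64] + 0.5 = 1.44 + 0.5 = 1.94.
Reliability = 1.94 / 2.5 = 0.776.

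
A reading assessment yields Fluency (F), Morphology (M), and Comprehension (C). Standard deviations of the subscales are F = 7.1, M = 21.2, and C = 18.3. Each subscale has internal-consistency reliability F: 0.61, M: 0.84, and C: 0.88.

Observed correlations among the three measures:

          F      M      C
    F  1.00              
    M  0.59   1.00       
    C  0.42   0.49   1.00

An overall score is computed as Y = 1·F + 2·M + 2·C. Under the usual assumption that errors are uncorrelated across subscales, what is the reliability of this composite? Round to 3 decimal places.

Var(Y) = 7.1² + 2²·21.2² + 2²·18.3² + 2·[2·7.1·21.2·0.59 + 2·7.1·18.3·0.42 + 4·21.2·18.3·0.49] = 3187.73 + 2094.31 = 5282.04.
Under uncorrelated errors the observed covariances equal the true-score covariances, so only the own-variance terms attenuate.
True-score variance = [7.1²·0.61 + 2²·21.2²·0.84 + 2²·18.3²·0.88] + 2094.31 = 2719.68 + 2094.31 = 4813.99.
Reliability = 4813.99 / 5282.04 = 0.911.

0.911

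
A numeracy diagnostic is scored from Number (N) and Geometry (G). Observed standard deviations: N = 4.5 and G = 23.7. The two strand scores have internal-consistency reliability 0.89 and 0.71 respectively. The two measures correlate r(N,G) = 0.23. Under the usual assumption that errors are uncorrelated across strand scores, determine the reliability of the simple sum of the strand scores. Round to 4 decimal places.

0.7383

Var(N+G) = 4.5² + 23.7² + 2·[4.5·23.7·0.23] = 581.94 + 49.059 = 630.999.
Because errors are independent across components, Cov(Tᵢ,Tⱼ) = Cov(Xᵢ,Xⱼ); the off-diagonal part of the true-score variance is the same as above.
True-score variance = [4.5²·0.89 + 23.7²·0.71] + 49.059 = 416.822 + 49.059 = 465.881.
Reliability = 465.881 / 630.999 = 0.7383.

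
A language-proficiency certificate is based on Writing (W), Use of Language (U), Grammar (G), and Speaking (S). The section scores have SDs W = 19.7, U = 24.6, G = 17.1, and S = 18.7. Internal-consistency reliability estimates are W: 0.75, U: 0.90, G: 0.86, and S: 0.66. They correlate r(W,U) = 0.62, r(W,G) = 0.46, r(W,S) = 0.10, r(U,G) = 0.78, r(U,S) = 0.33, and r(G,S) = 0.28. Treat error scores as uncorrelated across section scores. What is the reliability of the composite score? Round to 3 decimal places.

0.916

Var(W+U+G+S) = 19.7² + 24.6² + 17.1² + 18.7² + 2·[19.7·24.6·0.62 + 19.7·17.1·0.46 + 19.7·18.7·0.10 + 24.6·17.1·0.78 + 24.6·18.7·0.33 + 17.1·18.7·0.28] = 1635.35 + 2123.44 = 3758.79.
Under uncorrelated errors the observed covariances equal the true-score covariances, so only the own-variance terms attenuate.
True-score variance = [19.7²·0.75 + 24.6²·0.90 + 17.1²·0.86 + 18.7²·0.66] + 2123.44 = 1317.98 + 2123.44 = 3441.42.
Reliability = 3441.42 / 3758.79 = 0.916.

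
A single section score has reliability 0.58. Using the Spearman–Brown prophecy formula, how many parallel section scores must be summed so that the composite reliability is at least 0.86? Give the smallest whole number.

k ≥ ρ*(1−ρ₁)/(ρ₁(1−ρ*)) = 0.86·0.42 / (0.58·0.14) = 4.448.
Smallest integer k = 5.

5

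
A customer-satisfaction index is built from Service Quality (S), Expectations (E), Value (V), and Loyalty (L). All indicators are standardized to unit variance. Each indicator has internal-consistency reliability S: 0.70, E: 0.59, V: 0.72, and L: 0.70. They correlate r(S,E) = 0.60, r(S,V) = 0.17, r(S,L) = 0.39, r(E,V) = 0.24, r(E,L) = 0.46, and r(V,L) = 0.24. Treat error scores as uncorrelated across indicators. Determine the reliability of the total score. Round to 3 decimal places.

0.843

Var(S+E+V+L) = 4 + 2·[0.60 + 0.17 + 0.39 + 0.24 + 0.46 + 0.24] = 4 + 4.2 = 8.2.
Because errors are independent across components, Cov(Tᵢ,Tⱼ) = Cov(Xᵢ,Xⱼ); the off-diagonal part of the true-score variance is the same as above.
True-score variance = [0.70 + 0.59 + 0.72 + 0.70] + 4.2 = 2.71 + 4.2 = 6.91.
Reliability = 6.91 / 8.2 = 0.843.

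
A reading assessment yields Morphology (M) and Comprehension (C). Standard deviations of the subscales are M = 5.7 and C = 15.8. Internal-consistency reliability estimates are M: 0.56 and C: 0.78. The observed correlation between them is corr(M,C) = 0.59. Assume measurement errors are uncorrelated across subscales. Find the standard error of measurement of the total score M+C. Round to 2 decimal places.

Var(total) = 282.13 + 106.271 = 388.401.
True-score variance = 212.914 + 106.271 = 319.184, so reliability = 0.8218.
Error variance = 388.401 − 319.184 = 69.2164; SEM = √69.2164 = 8.32.

8.32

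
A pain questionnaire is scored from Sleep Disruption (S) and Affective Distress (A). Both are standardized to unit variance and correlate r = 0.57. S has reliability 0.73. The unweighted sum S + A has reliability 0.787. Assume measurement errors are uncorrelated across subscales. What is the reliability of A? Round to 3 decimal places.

Var(S+A) = 2 + 2·0.57 = 3.140.
True-score variance = ρ_S + ρ_A + 2·0.57, so 0.787 = (0.73 + ρ_A + 1.14) / 3.140.
ρ_A = 0.787·3.140 − 0.73 − 1.14 = 0.601.

0.601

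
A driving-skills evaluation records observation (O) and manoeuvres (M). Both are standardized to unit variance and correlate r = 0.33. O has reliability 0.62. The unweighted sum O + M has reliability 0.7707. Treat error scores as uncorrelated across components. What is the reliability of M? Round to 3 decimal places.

Var(O+M) = 2 + 2·0.33 = 2.660.
True-score variance = ρ_O + ρ_M + 2·0.33, so 0.7707 = (0.62 + ρ_M + 0.66) / 2.660.
ρ_M = 0.7707·2.660 − 0.62 − 0.66 = 0.770.

0.770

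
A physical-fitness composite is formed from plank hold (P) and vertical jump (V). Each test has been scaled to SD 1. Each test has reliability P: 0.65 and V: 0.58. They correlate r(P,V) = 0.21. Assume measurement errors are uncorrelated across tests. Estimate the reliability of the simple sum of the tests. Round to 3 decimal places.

0.682

Var(P+V) = 2 + 2·[0.21] = 2 + 0.42 = 2.42.
Because errors are independent across components, Cov(Tᵢ,Tⱼ) = Cov(Xᵢ,Xⱼ); the off-diagonal part of the true-score variance is the same as above.
True-score variance = [0.65 + 0.58] + 0.42 = 1.23 + 0.42 = 1.65.
Reliability = 1.65 / 2.42 = 0.682.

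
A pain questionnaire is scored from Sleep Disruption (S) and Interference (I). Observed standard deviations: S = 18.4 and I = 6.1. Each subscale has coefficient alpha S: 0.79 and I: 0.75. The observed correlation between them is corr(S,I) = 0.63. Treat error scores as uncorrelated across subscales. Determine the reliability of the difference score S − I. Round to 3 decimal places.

Var(S−I) = 18.4² + 6.1² − 2·18.4·6.1·0.63 = 375.77 − 141.422 = 234.348.
With uncorrelated errors the cross-covariances are all true-score covariance, so they carry over unchanged; only the diagonal terms shrink to ρᵢσᵢ².
True-score variance = [18.4²·0.79 + 6.1²·0.75] − 141.422 = 295.37 − 141.422 = 153.947.
Reliability = 153.947 / 234.348 = 0.657.

0.657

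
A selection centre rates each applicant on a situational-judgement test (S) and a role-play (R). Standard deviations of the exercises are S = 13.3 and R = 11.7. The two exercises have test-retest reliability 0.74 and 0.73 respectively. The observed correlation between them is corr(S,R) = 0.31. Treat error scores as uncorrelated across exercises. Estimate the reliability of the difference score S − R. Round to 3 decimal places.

Var(S−R) = 13.3² + 11.7² − 2·13.3·11.7·0.31 = 313.78 − 96.4782 = 217.302.
With uncorrelated errors the cross-covariances are all true-score covariance, so they carry over unchanged; only the diagonal terms shrink to ρᵢσᵢ².
True-score variance = [13.3²·0.74 + 11.7²·0.73] − 96.4782 = 230.828 − 96.4782 = 134.35.
Reliability = 134.35 / 217.302 = 0.618.

0.618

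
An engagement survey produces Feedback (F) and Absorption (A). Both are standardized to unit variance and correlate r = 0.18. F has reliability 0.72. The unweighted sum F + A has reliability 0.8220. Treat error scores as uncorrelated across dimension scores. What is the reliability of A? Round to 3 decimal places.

0.860

Var(F+A) = 2 + 2·0.18 = 2.360.
True-score variance = ρ_F + ρ_A + 2·0.18, so 0.8220 = (0.72 + ρ_A + 0.36) / 2.360.
ρ_A = 0.8220·2.360 − 0.72 − 0.36 = 0.860.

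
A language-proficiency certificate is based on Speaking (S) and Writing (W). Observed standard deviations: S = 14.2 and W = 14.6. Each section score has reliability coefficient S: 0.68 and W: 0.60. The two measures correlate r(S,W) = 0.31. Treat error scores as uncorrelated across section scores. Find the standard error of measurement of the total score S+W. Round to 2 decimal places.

Var(total) = 414.8 + 128.538 = 543.338.
True-score variance = 265.011 + 128.538 = 393.55, so reliability = 0.7243.
Error variance = 543.338 − 393.55 = 149.789; SEM = √149.789 = 12.24.

12.24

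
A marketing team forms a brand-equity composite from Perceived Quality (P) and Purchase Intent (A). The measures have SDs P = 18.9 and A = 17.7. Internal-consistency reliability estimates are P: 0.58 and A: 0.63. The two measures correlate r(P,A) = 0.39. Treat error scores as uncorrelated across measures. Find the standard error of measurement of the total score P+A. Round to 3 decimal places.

Var(total) = 670.5 + 260.933 = 931.433.
True-score variance = 404.554 + 260.933 = 665.488, so reliability = 0.7145.
Error variance = 931.433 − 665.488 = 265.945; SEM = √265.945 = 16.308.

16.308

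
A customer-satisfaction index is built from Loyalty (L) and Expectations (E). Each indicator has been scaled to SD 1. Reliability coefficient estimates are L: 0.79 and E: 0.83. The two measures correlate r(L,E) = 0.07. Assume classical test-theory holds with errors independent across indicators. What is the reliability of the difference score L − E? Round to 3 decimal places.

Var(L−E) = 1 + 1 − 2·0.07 = 2 − 0.14 = 1.86.
With uncorrelated errors the cross-covariances are all true-score covariance, so they carry over unchanged; only the diagonal terms shrink to ρᵢσᵢ².
True-score variance = [0.79 + 0.83] − 0.14 = 1.62 − 0.14 = 1.48.
Reliability = 1.48 / 1.86 = 0.796.

0.796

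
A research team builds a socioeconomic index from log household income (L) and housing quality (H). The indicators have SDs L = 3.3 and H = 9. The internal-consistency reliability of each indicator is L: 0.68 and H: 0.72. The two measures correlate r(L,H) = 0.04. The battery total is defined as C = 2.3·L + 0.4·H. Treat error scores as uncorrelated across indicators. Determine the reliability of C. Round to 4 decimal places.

Var(C) = 2.3²·3.3² + 0.4²·9² + 2·[0.92·3.3·9·0.04] = 70.5681 + 2.18592 = 72.754.
With uncorrelated errors the cross-covariances are all true-score covariance, so they carry over unchanged; only the diagonal terms shrink to ρᵢσᵢ².
True-score variance = [2.3²·3.3²·0.68 + 0.4²·9²·0.72] + 2.18592 = 48.5047 + 2.18592 = 50.6906.
Reliability = 50.6906 / 72.754 = 0.6967.

0.6967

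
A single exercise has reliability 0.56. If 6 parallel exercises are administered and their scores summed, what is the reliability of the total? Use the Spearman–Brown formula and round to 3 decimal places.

0.884

ρ_k = kρ / (1 + (k−1)ρ) = 6·0.56 / (1 + 5·0.56) = 3.360 / 3.800 = 0.884.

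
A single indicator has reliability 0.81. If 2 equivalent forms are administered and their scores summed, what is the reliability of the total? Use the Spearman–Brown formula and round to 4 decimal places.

ρ_k = kρ / (1 + (k−1)ρ) = 2·0.81 / (1 + 1·0.81) = 1.620 / 1.810 = 0.8950.

0.8950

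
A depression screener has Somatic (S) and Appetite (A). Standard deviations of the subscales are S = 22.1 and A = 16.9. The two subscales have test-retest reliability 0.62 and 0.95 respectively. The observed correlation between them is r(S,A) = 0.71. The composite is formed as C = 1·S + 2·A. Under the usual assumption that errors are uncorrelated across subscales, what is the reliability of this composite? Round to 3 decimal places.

Var(C) = 22.1² + 2²·16.9² + 2·[2·22.1·16.9·0.71] = 1630.85 + 1060.71 = 2691.56.
Because errors are independent across components, Cov(Tᵢ,Tⱼ) = Cov(Xᵢ,Xⱼ); the off-diagonal part of the true-score variance is the same as above.
True-score variance = [22.1²·0.62 + 2²·16.9²·0.95] + 1060.71 = 1388.13 + 1060.71 = 2448.84.
Reliability = 2448.84 / 2691.56 = 0.910.

0.910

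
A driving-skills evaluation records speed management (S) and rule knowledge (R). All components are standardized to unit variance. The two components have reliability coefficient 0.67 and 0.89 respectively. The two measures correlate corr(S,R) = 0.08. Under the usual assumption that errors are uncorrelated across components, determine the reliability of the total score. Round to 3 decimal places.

0.796

Var(S+R) = 2 + 2·[0.08] = 2 + 0.16 = 2.16.
Under uncorrelated errors the observed covariances equal the true-score covariances, so only the own-variance terms attenuate.
True-score variance = [0.67 + 0.89] + 0.16 = 1.56 + 0.16 = 1.72.
Reliability = 1.72 / 2.16 = 0.796.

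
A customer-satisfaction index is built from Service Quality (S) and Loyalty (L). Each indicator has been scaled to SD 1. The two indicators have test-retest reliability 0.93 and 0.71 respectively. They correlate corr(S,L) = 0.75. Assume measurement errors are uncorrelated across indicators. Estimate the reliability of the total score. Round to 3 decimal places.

Var(S+L) = 2 + 2·[0.75] = 2 + 1.5 = 3.5.
Because errors are independent across components, Cov(Tᵢ,Tⱼ) = Cov(Xᵢ,Xⱼ); the off-diagonal part of the true-score variance is the same as above.
True-score variance = [0.93 + 0.71] + 1.5 = 1.64 + 1.5 = 3.14.
Reliability = 3.14 / 3.5 = 0.897.

0.897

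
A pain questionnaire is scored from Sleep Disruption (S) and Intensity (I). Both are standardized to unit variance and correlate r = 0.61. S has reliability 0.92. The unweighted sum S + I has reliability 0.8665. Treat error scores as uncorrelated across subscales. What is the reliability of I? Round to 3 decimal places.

Var(S+I) = 2 + 2·0.61 = 3.220.
True-score variance = ρ_S + ρ_I + 2·0.61, so 0.8665 = (0.92 + ρ_I + 1.22) / 3.220.
ρ_I = 0.8665·3.220 − 0.92 − 1.22 = 0.650.

0.650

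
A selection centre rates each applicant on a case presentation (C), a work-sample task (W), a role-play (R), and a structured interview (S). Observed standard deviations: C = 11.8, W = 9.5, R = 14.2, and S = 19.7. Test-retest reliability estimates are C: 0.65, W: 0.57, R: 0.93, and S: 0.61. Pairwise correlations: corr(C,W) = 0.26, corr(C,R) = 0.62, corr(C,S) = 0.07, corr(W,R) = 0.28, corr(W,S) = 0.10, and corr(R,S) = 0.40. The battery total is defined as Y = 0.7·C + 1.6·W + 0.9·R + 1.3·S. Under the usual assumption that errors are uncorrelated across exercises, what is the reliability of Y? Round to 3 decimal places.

0.782

Var(Y) = 0.7²·11.8² + 1.6²·9.5² + 0.9²·14.2² + 1.3²·19.7² + 2·[1.12·11.8·9.5·0.26 + 0.63·11.8·14.2·0.62 + 0.91·11.8·19.7·0.07 + 1.44·9.5·14.2·0.28 + 2.08·9.5·19.7·0.10 + 1.17·14.2·19.7·0.40] = 1118.47 + 674.275 = 1792.74.
With uncorrelated errors the cross-covariances are all true-score covariance, so they carry over unchanged; only the diagonal terms shrink to ρᵢσᵢ².
True-score variance = [0.7²·11.8²·0.65 + 1.6²·9.5²·0.57 + 0.9²·14.2²·0.93 + 1.3²·19.7²·0.61] + 674.275 = 728.018 + 674.275 = 1402.29.
Reliability = 1402.29 / 1792.74 = 0.782.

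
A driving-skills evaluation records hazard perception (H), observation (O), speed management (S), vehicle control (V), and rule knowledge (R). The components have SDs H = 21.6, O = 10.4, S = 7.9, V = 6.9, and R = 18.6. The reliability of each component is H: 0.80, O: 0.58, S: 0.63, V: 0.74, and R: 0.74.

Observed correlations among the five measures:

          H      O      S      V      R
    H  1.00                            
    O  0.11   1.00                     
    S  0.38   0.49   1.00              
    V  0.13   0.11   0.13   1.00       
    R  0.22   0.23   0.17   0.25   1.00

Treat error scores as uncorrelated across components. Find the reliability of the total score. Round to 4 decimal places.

Var(H+O+S+V+R) = 21.6² + 10.4² + 7.9² + 6.9² + 18.6² + 2·[21.6·10.4·0.11 + 21.6·7.9·0.38 + 21.6·6.9·0.13 + 21.6·18.6·0.22 + 10.4·7.9·0.49 + 10.4·6.9·0.11 + 10.4·18.6·0.23 + 7.9·6.9·0.13 + 7.9·18.6·0.17 + 6.9·18.6·0.25] = 1030.7 + 708.221 = 1738.92.
Because errors are independent across components, Cov(Tᵢ,Tⱼ) = Cov(Xᵢ,Xⱼ); the off-diagonal part of the true-score variance is the same as above.
True-score variance = [21.6²·0.80 + 10.4²·0.58 + 7.9²·0.63 + 6.9²·0.74 + 18.6²·0.74] + 708.221 = 766.541 + 708.221 = 1474.76.
Reliability = 1474.76 / 1738.92 = 0.8481.

0.8481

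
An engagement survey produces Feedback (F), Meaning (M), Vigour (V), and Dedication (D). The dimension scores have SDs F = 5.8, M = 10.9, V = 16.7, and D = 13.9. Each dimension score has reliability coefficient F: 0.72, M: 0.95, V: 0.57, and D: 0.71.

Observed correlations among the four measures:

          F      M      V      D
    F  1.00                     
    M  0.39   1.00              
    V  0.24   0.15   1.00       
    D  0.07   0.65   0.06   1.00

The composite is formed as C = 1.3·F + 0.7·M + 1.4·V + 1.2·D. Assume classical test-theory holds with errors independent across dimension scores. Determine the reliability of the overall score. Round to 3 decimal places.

Var(C) = 1.3²·5.8² + 0.7²·10.9² + 1.4²·16.7² + 1.2²·13.9² + 2·[0.91·5.8·10.9·0.39 + 1.82·5.8·16.7·0.24 + 1.56·5.8·13.9·0.07 + 0.98·10.9·16.7·0.15 + 0.84·10.9·13.9·0.65 + 1.68·16.7·13.9·0.06] = 939.915 + 412.861 = 1352.78.
With uncorrelated errors the cross-covariances are all true-score covariance, so they carry over unchanged; only the diagonal terms shrink to ρᵢσᵢ².
True-score variance = [1.3²·5.8²·0.72 + 0.7²·10.9²·0.95 + 1.4²·16.7²·0.57 + 1.2²·13.9²·0.71] + 412.861 = 605.353 + 412.861 = 1018.21.
Reliability = 1018.21 / 1352.78 = 0.753.

0.753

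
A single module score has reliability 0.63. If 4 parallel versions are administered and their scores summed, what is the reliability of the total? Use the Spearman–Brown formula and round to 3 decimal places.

0.872

ρ_k = kρ / (1 + (k−1)ρ) = 4·0.63 / (1 + 3·0.63) = 2.520 / 2.890 = 0.872.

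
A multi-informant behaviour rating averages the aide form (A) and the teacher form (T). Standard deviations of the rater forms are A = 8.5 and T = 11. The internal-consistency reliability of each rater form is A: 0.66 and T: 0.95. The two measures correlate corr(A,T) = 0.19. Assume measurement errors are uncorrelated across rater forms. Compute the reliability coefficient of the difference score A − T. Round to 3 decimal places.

0.806

Var(A−T) = 8.5² + 11² − 2·8.5·11·0.19 = 193.25 − 35.53 = 157.72.
With uncorrelated errors the cross-covariances are all true-score covariance, so they carry over unchanged; only the diagonal terms shrink to ρᵢσᵢ².
True-score variance = [8.5²·0.66 + 11²·0.95] − 35.53 = 162.635 − 35.53 = 127.105.
Reliability = 127.105 / 157.72 = 0.806.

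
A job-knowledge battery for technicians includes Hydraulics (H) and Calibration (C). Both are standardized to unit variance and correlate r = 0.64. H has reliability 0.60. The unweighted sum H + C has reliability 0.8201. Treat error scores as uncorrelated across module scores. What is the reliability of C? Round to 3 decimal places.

Var(H+C) = 2 + 2·0.64 = 3.280.
True-score variance = ρ_H + ρ_C + 2·0.64, so 0.8201 = (0.60 + ρ_C + 1.28) / 3.280.
ρ_C = 0.8201·3.280 − 0.60 − 1.28 = 0.810.

0.810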